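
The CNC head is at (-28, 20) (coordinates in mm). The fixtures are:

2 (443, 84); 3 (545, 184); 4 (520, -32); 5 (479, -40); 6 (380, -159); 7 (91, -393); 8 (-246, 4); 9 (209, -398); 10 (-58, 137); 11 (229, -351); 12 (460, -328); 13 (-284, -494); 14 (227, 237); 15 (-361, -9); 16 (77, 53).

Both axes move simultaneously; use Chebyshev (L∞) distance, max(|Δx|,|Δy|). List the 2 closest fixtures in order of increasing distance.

16, 10

Distances from (-28, 20):
2: max(|471|, |64|) = 471 mm
3: max(|573|, |164|) = 573 mm
4: max(|548|, |-52|) = 548 mm
5: max(|507|, |-60|) = 507 mm
6: max(|408|, |-179|) = 408 mm
7: max(|119|, |-413|) = 413 mm
8: max(|-218|, |-16|) = 218 mm
9: max(|237|, |-418|) = 418 mm
10: max(|-30|, |117|) = 117 mm
11: max(|257|, |-371|) = 371 mm
12: max(|488|, |-348|) = 488 mm
13: max(|-256|, |-514|) = 514 mm
14: max(|255|, |217|) = 255 mm
15: max(|-333|, |-29|) = 333 mm
16: max(|105|, |33|) = 105 mm
Sorted: 16 (105 mm) < 10 (117 mm) < 8 (218 mm) < 14 (255 mm) < …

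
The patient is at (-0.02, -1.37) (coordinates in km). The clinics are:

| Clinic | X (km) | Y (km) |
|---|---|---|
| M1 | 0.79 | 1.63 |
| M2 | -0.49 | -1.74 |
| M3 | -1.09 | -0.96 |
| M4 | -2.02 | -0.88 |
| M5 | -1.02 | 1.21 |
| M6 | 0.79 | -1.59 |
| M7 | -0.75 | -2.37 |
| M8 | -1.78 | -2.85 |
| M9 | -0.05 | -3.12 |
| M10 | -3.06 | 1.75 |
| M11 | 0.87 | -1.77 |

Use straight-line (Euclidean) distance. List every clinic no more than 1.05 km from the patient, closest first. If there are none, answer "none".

M2, M6, M11

Distances from (-0.02, -1.37):
M1: √((0.81)² + (3.00)²) = √(0.6561 + 9.0000) = 3.11 km
M2: √((-0.47)² + (-0.37)²) = √(0.2209 + 0.1369) = 0.60 km
M3: √((-1.07)² + (0.41)²) = √(1.1449 + 0.1681) = 1.15 km
M4: √((-2.00)² + (0.49)²) = √(4.0000 + 0.2401) = 2.06 km
M5: √((-1.00)² + (2.58)²) = √(1.0000 + 6.6564) = 2.77 km
M6: √((0.81)² + (-0.22)²) = √(0.6561 + 0.0484) = 0.84 km
M7: √((-0.73)² + (-1.00)²) = √(0.5329 + 1.0000) = 1.24 km
M8: √((-1.76)² + (-1.48)²) = √(3.0976 + 2.1904) = 2.30 km
M9: √((-0.03)² + (-1.75)²) = √(0.0009 + 3.0625) = 1.75 km
M10: √((-3.04)² + (3.12)²) = √(9.2416 + 9.7344) = 4.36 km
M11: √((0.89)² + (-0.40)²) = √(0.7921 + 0.1600) = 0.98 km
Threshold 1.05 km: M2 (0.60 km), M6 (0.84 km), M11 (0.98 km) are within range.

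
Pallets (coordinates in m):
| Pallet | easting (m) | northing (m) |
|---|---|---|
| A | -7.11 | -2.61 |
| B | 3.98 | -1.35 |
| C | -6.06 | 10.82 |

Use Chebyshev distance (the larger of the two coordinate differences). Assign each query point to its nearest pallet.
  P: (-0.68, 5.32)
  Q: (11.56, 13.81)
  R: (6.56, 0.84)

P at (-0.68, 5.32):
  A: 7.93 m
  B: 6.67 m
  C: 5.50 m
  → nearest: C (5.50 m)
Q at (11.56, 13.81):
  A: 18.67 m
  B: 15.16 m
  C: 17.62 m
  → nearest: B (15.16 m)
R at (6.56, 0.84):
  A: 13.67 m
  B: 2.58 m
  C: 12.62 m
  → nearest: B (2.58 m)

P→C; Q→B; R→B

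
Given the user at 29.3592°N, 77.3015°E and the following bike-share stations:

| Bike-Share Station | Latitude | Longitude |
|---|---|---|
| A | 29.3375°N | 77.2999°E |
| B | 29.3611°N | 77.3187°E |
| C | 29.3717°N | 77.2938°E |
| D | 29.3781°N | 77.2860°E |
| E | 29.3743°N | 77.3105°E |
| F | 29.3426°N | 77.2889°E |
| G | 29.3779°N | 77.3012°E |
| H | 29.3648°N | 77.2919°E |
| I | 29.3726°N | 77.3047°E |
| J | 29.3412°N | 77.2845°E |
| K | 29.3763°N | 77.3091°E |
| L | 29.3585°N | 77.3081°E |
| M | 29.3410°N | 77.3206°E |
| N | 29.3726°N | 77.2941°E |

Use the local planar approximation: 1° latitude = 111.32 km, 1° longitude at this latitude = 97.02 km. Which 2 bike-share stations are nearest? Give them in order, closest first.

Distances from 29.3592°N, 77.3015°E:
A: √((-0.0217·111.32)² + (-0.0016·97.02)²) = √(5.835336 + 0.024097) = 2.4206 km
B: √((0.0019·111.32)² + (0.0172·97.02)²) = √(0.044736 + 2.784707) = 1.6821 km
C: √((0.0125·111.32)² + (-0.0077·97.02)²) = √(1.936272 + 0.558090) = 1.5794 km
D: √((0.0189·111.32)² + (-0.0155·97.02)²) = √(4.426597 + 2.261445) = 2.5861 km
E: √((0.0151·111.32)² + (0.0090·97.02)²) = √(2.825532 + 0.762443) = 1.8942 km
F: √((-0.0166·111.32)² + (-0.0126·97.02)²) = √(3.414779 + 1.494389) = 2.2157 km
G: √((0.0187·111.32)² + (-0.0003·97.02)²) = √(4.333408 + 0.000847) = 2.0819 km
H: √((0.0056·111.32)² + (-0.0096·97.02)²) = √(0.388618 + 0.867491) = 1.1208 km
I: √((0.0134·111.32)² + (0.0032·97.02)²) = √(2.225133 + 0.096388) = 1.5237 km
J: √((-0.0180·111.32)² + (-0.0170·97.02)²) = √(4.015054 + 2.720322) = 2.5953 km
K: √((0.0171·111.32)² + (0.0076·97.02)²) = √(3.623586 + 0.543688) = 2.0414 km
L: √((-0.0007·111.32)² + (0.0066·97.02)²) = √(0.006072 + 0.410025) = 0.6451 km
M: √((-0.0182·111.32)² + (0.0191·97.02)²) = √(4.104773 + 3.433913) = 2.7457 km
N: √((0.0134·111.32)² + (-0.0074·97.02)²) = √(2.225133 + 0.515449) = 1.6555 km
Sorted: L (0.6451 km) < H (1.1208 km) < I (1.5237 km) < C (1.5794 km) < …

L, H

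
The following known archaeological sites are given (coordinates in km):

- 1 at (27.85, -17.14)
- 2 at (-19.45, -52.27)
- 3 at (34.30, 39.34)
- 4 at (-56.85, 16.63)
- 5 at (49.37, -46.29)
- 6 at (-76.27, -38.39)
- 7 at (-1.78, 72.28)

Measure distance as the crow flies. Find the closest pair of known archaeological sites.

Pairwise distances:
1–5: √((21.52)² + (-29.15)²) = √(463.1104 + 849.7225) = 36.23 km
3–7: √((-36.08)² + (32.94)²) = √(1301.7664 + 1085.0436) = 48.85 km
1–3: √((6.45)² + (56.48)²) = √(41.6025 + 3189.9904) = 56.85 km
4–6: √((-19.42)² + (-55.02)²) = √(377.1364 + 3027.2004) = 58.35 km
2–6: √((-56.82)² + (13.88)²) = √(3228.5124 + 192.6544) = 58.49 km
1–2: √((-47.30)² + (-35.13)²) = √(2237.2900 + 1234.1169) = 58.92 km
2–5: √((68.82)² + (5.98)²) = √(4736.1924 + 35.7604) = 69.08 km
4–7: √((55.07)² + (55.65)²) = √(3032.7049 + 3096.9225) = 78.29 km
2–4: √((-37.40)² + (68.90)²) = √(1398.7600 + 4747.2100) = 78.40 km
3–5: √((15.07)² + (-85.63)²) = √(227.1049 + 7332.4969) = 86.95 km
1–4: √((-84.70)² + (33.77)²) = √(7174.0900 + 1140.4129) = 91.18 km
3–4: √((-91.15)² + (-22.71)²) = √(8308.3225 + 515.7441) = 93.94 km
1–7: √((-29.63)² + (89.42)²) = √(877.9369 + 7995.9364) = 94.20 km
2–3: √((53.75)² + (91.61)²) = √(2889.0625 + 8392.3921) = 106.21 km
1–6: √((-104.12)² + (-21.25)²) = √(10840.9744 + 451.5625) = 106.27 km
4–5: √((106.22)² + (-62.92)²) = √(11282.6884 + 3958.9264) = 123.46 km
2–7: √((17.67)² + (124.55)²) = √(312.2289 + 15512.7025) = 125.80 km
5–6: √((-125.64)² + (7.90)²) = √(15785.4096 + 62.4100) = 125.89 km
5–7: √((-51.15)² + (118.57)²) = √(2616.3225 + 14058.8449) = 129.13 km
6–7: √((74.49)² + (110.67)²) = √(5548.7601 + 12247.8489) = 133.40 km
3–6: √((-110.57)² + (-77.73)²) = √(12225.7249 + 6041.9529) = 135.16 km
Closest pair: 1–5 at 36.23 km.

1 and 5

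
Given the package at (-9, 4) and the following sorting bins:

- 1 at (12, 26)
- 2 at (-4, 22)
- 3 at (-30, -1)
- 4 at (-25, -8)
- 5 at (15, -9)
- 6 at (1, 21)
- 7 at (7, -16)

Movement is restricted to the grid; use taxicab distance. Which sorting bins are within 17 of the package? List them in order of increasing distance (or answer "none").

Distances from (-9, 4):
1: 43
2: 23
3: 26
4: 28
5: 37
6: 27
7: 36
Threshold 17: none within range.

none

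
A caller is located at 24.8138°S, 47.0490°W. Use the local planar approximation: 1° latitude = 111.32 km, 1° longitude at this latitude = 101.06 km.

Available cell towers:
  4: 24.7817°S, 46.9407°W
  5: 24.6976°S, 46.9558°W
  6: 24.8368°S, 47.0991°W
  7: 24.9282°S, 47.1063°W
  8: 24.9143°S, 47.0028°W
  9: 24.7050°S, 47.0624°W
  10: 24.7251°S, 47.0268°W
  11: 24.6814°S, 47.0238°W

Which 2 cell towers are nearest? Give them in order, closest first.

6, 10

Distances from 24.8138°S, 47.0490°W:
4: √((0.0321·111.32)² + (0.1083·101.06)²) = √(12.768987 + 119.788603) = 11.5134 km
5: √((0.1162·111.32)² + (0.0932·101.06)²) = √(167.324159 + 88.713643) = 16.0012 km
6: √((-0.0230·111.32)² + (-0.0501·101.06)²) = √(6.555443 + 25.635042) = 5.6737 km
7: √((-0.1144·111.32)² + (-0.0573·101.06)²) = √(162.180429 + 33.532647) = 13.9897 km
8: √((-0.1005·111.32)² + (0.0462·101.06)²) = √(125.163736 + 21.799300) = 12.1228 km
9: √((0.1088·111.32)² + (-0.0134·101.06)²) = √(146.691242 + 1.833868) = 12.1871 km
10: √((0.0887·111.32)² + (0.0222·101.06)²) = √(97.497535 + 5.033436) = 10.1258 km
11: √((0.1324·111.32)² + (0.0252·101.06)²) = √(217.231282 + 6.485742) = 14.9572 km
Sorted: 6 (5.6737 km) < 10 (10.1258 km) < 4 (11.5134 km) < 8 (12.1228 km) < …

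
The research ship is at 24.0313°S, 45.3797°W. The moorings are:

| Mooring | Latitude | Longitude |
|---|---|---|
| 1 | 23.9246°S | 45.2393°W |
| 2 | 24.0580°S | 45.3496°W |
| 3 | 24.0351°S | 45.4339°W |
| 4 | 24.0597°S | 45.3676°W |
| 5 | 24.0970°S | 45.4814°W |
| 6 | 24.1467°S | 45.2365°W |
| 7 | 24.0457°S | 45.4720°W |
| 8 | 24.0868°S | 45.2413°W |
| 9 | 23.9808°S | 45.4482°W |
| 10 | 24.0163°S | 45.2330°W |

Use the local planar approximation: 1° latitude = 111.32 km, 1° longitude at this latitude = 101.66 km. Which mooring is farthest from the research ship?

Distances from 24.0313°S, 45.3797°W:
1: √((0.1067·111.32)² + (0.1404·101.66)²) = √(141.083178 + 203.720356) = 18.5689 km
2: √((-0.0267·111.32)² + (0.0301·101.66)²) = √(8.834234 + 9.363392) = 4.2659 km
3: √((-0.0038·111.32)² + (-0.0542·101.66)²) = √(0.178943 + 30.359791) = 5.5262 km
4: √((-0.0284·111.32)² + (0.0121·101.66)²) = √(9.995006 + 1.513112) = 3.3924 km
5: √((-0.0657·111.32)² + (-0.1017·101.66)²) = √(53.490559 + 106.891240) = 12.6642 km
6: √((-0.1154·111.32)² + (0.1432·101.66)²) = √(165.028143 + 211.926979) = 19.4153 km
7: √((-0.0144·111.32)² + (-0.0923·101.66)²) = √(2.569635 + 88.044780) = 9.5192 km
8: √((-0.0555·111.32)² + (0.1384·101.66)²) = √(38.170897 + 197.957696) = 15.3665 km
9: √((0.0505·111.32)² + (-0.0685·101.66)²) = √(31.603061 + 48.493257) = 8.9497 km
10: √((0.0150·111.32)² + (0.1467·101.66)²) = √(2.788232 + 222.413138) = 15.0067 km
Maximum: 6 at 19.4153 km.

6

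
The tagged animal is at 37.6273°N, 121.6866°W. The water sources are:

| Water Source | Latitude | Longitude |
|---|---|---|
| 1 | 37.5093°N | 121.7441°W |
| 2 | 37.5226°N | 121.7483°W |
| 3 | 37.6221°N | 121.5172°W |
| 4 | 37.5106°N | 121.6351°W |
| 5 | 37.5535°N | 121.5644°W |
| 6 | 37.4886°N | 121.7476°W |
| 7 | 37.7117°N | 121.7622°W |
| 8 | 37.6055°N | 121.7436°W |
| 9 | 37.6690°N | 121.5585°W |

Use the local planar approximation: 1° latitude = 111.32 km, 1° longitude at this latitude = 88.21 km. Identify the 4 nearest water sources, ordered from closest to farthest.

Distances from 37.6273°N, 121.6866°W:
1: √((-0.1180·111.32)² + (-0.0575·88.21)²) = √(172.548191 + 25.725945) = 14.0810 km
2: √((-0.1047·111.32)² + (-0.0617·88.21)²) = √(135.843780 + 29.621427) = 12.8633 km
3: √((-0.0052·111.32)² + (0.1694·88.21)²) = √(0.335084 + 223.286495) = 14.9540 km
4: √((-0.1167·111.32)² + (0.0515·88.21)²) = √(168.767224 + 20.637168) = 13.7624 km
5: √((-0.0738·111.32)² + (0.1222·88.21)²) = √(67.493060 + 116.192489) = 13.5531 km
6: √((-0.1387·111.32)² + (-0.0610·88.21)²) = √(238.396194 + 28.953116) = 16.3508 km
7: √((0.0844·111.32)² + (-0.0756·88.21)²) = √(88.273691 + 44.471240) = 11.5215 km
8: √((-0.0218·111.32)² + (-0.0570·88.21)²) = √(5.889242 + 25.280482) = 5.5830 km
9: √((0.0417·111.32)² + (0.1281·88.21)²) = √(21.548572 + 127.683243) = 12.2160 km
Sorted: 8 (5.5830 km) < 7 (11.5215 km) < 9 (12.2160 km) < 2 (12.8633 km) < 5 (13.5531 km) < 4 (13.7624 km) < …

8, 7, 9, 2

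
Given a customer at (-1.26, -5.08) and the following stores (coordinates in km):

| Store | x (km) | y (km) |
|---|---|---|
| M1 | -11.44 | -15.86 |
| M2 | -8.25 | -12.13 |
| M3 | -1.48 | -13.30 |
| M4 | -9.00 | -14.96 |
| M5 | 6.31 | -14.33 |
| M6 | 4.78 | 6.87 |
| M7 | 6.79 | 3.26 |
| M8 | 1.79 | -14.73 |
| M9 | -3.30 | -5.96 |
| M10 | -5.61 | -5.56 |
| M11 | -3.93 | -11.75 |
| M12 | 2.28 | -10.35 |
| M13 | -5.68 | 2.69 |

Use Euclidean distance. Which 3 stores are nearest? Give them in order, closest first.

Distances from (-1.26, -5.08):
M1: √((-10.18)² + (-10.78)²) = √(103.6324 + 116.2084) = 14.83 km
M2: √((-6.99)² + (-7.05)²) = √(48.8601 + 49.7025) = 9.93 km
M3: √((-0.22)² + (-8.22)²) = √(0.0484 + 67.5684) = 8.22 km
M4: √((-7.74)² + (-9.88)²) = √(59.9076 + 97.6144) = 12.55 km
M5: √((7.57)² + (-9.25)²) = √(57.3049 + 85.5625) = 11.95 km
M6: √((6.04)² + (11.95)²) = √(36.4816 + 142.8025) = 13.39 km
M7: √((8.05)² + (8.34)²) = √(64.8025 + 69.5556) = 11.59 km
M8: √((3.05)² + (-9.65)²) = √(9.3025 + 93.1225) = 10.12 km
M9: √((-2.04)² + (-0.88)²) = √(4.1616 + 0.7744) = 2.22 km
M10: √((-4.35)² + (-0.48)²) = √(18.9225 + 0.2304) = 4.38 km
M11: √((-2.67)² + (-6.67)²) = √(7.1289 + 44.4889) = 7.18 km
M12: √((3.54)² + (-5.27)²) = √(12.5316 + 27.7729) = 6.35 km
M13: √((-4.42)² + (7.77)²) = √(19.5364 + 60.3729) = 8.94 km
Sorted: M9 (2.22 km) < M10 (4.38 km) < M12 (6.35 km) < M11 (7.18 km) < M3 (8.22 km) < …

M9, M10, M12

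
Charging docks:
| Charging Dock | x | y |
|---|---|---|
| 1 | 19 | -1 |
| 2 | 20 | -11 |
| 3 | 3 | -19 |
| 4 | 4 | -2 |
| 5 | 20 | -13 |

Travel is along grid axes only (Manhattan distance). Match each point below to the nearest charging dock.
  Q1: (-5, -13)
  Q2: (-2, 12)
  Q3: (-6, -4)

Q1 at (-5, -13):
  1: 36
  2: 27
  3: 14
  4: 20
  5: 25
  → nearest: 3 (14)
Q2 at (-2, 12):
  1: 34
  2: 45
  3: 36
  4: 20
  5: 47
  → nearest: 4 (20)
Q3 at (-6, -4):
  1: 28
  2: 33
  3: 24
  4: 12
  5: 35
  → nearest: 4 (12)

Q1→3; Q2→4; Q3→4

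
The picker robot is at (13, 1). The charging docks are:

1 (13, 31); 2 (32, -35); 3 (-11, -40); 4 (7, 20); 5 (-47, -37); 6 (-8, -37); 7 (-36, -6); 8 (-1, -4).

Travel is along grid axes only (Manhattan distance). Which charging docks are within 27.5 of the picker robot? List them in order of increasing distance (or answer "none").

8, 4

Distances from (13, 1):
1: |0| + |30| = 0 + 30 = 30
2: |19| + |-36| = 19 + 36 = 55
3: |-24| + |-41| = 24 + 41 = 65
4: |-6| + |19| = 6 + 19 = 25
5: |-60| + |-38| = 60 + 38 = 98
6: |-21| + |-38| = 21 + 38 = 59
7: |-49| + |-7| = 49 + 7 = 56
8: |-14| + |-5| = 14 + 5 = 19
Threshold 27.5: 8 (19), 4 (25) are within range.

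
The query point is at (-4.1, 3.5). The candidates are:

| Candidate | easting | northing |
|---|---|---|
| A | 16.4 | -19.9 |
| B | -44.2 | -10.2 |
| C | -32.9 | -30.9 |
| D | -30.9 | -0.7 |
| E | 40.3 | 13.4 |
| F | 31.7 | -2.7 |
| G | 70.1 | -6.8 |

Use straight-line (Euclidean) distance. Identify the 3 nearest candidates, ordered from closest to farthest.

Distances from (-4.1, 3.5):
A: √((20.5)² + (-23.4)²) = √(420.250 + 547.560) = 31.1
B: √((-40.1)² + (-13.7)²) = √(1608.010 + 187.690) = 42.4
C: √((-28.8)² + (-34.4)²) = √(829.440 + 1183.360) = 44.9
D: √((-26.8)² + (-4.2)²) = √(718.240 + 17.640) = 27.1
E: √((44.4)² + (9.9)²) = √(1971.360 + 98.010) = 45.5
F: √((35.8)² + (-6.2)²) = √(1281.640 + 38.440) = 36.3
G: √((74.2)² + (-10.3)²) = √(5505.640 + 106.090) = 74.9
Sorted: D (27.1) < A (31.1) < F (36.3) < B (42.4) < C (44.9) < …

D, A, F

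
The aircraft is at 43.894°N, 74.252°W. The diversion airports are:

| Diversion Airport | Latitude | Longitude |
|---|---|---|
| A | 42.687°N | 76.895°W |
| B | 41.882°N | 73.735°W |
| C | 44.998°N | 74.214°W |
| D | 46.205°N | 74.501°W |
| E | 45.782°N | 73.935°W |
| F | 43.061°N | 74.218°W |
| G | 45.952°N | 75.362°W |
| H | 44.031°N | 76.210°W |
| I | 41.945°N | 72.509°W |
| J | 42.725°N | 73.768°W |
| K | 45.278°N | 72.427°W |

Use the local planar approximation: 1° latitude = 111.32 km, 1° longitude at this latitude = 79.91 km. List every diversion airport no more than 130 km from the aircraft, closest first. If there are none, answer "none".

F, C

Distances from 43.894°N, 74.252°W:
A: 250.319 km
B: 227.754 km
C: 122.935 km
D: 258.029 km
E: 211.693 km
F: 92.769 km
G: 245.668 km
H: 157.205 km
I: 257.823 km
J: 135.759 km
K: 212.143 km
Threshold 130 km: F (92.769 km), C (122.935 km) are within range.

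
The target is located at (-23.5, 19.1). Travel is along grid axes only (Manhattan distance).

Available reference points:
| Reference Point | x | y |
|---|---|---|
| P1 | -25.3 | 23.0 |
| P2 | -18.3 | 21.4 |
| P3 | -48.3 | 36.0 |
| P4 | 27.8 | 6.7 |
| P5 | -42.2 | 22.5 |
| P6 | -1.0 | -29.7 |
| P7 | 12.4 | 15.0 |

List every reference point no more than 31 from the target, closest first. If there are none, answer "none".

Distances from (-23.5, 19.1):
P1: |-1.8| + |3.9| = 1.8 + 3.9 = 5.7
P2: |5.2| + |2.3| = 5.2 + 2.3 = 7.5
P3: |-24.8| + |16.9| = 24.8 + 16.9 = 41.7
P4: |51.3| + |-12.4| = 51.3 + 12.4 = 63.7
P5: |-18.7| + |3.4| = 18.7 + 3.4 = 22.1
P6: |22.5| + |-48.8| = 22.5 + 48.8 = 71.3
P7: |35.9| + |-4.1| = 35.9 + 4.1 = 40.0
Threshold 31: P1 (5.7), P2 (7.5), P5 (22.1) are within range.

P1, P2, P5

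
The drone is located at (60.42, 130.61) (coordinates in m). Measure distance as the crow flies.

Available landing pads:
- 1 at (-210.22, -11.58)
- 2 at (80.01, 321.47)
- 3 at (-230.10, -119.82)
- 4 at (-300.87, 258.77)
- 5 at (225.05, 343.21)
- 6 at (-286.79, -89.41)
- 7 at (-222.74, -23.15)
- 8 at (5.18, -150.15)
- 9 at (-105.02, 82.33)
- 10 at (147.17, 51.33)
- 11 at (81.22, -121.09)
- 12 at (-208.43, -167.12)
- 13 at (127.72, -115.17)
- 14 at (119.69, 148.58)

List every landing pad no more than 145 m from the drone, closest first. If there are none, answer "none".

14, 10

Distances from (60.42, 130.61):
1: 305.72 m
2: 191.86 m
3: 383.56 m
4: 383.35 m
5: 268.89 m
6: 411.05 m
7: 322.21 m
8: 286.14 m
9: 172.34 m
10: 117.52 m
11: 252.56 m
12: 401.15 m
13: 254.83 m
14: 61.93 m
Threshold 145 m: 14 (61.93 m), 10 (117.52 m) are within range.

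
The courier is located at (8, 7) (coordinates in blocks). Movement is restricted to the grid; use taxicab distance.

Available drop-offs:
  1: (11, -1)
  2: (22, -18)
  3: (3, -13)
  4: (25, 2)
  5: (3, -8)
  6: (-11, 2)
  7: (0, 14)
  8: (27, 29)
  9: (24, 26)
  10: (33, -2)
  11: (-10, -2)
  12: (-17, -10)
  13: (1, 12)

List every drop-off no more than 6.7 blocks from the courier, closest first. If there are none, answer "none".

Distances from (8, 7):
1: |3| + |-8| = 3 + 8 = 11 blocks
2: |14| + |-25| = 14 + 25 = 39 blocks
3: |-5| + |-20| = 5 + 20 = 25 blocks
4: |17| + |-5| = 17 + 5 = 22 blocks
5: |-5| + |-15| = 5 + 15 = 20 blocks
6: |-19| + |-5| = 19 + 5 = 24 blocks
7: |-8| + |7| = 8 + 7 = 15 blocks
8: |19| + |22| = 19 + 22 = 41 blocks
9: |16| + |19| = 16 + 19 = 35 blocks
10: |25| + |-9| = 25 + 9 = 34 blocks
11: |-18| + |-9| = 18 + 9 = 27 blocks
12: |-25| + |-17| = 25 + 17 = 42 blocks
13: |-7| + |5| = 7 + 5 = 12 blocks
Threshold 6.7 blocks: none within range.

none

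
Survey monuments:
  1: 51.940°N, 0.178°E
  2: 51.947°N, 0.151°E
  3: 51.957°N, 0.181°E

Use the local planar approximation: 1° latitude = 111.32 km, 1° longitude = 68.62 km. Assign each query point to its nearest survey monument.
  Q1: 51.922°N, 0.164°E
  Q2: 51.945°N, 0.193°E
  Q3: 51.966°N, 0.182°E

Q1→1; Q2→1; Q3→3

Q1 at 51.922°N, 0.164°E:
  1: √((0.018·111.32)² + (0.014·68.62)²) = √(4.01505 + 0.92291) = 2.222 km
  2: √((0.025·111.32)² + (-0.013·68.62)²) = √(7.74509 + 0.79577) = 2.922 km
  3: √((0.035·111.32)² + (0.017·68.62)²) = √(15.18037 + 1.36082) = 4.067 km
  → nearest: 1 (2.222 km)
Q2 at 51.945°N, 0.193°E:
  1: √((-0.005·111.32)² + (-0.015·68.62)²) = √(0.30980 + 1.05946) = 1.170 km
  2: √((0.002·111.32)² + (-0.042·68.62)²) = √(0.04957 + 8.30615) = 2.891 km
  3: √((0.012·111.32)² + (-0.012·68.62)²) = √(1.78447 + 0.67805) = 1.569 km
  → nearest: 1 (1.170 km)
Q3 at 51.966°N, 0.182°E:
  1: √((-0.026·111.32)² + (-0.004·68.62)²) = √(8.37709 + 0.07534) = 2.907 km
  2: √((-0.019·111.32)² + (-0.031·68.62)²) = √(4.47356 + 4.52506) = 3.000 km
  3: √((-0.009·111.32)² + (-0.001·68.62)²) = √(1.00376 + 0.00471) = 1.004 km
  → nearest: 3 (1.004 km)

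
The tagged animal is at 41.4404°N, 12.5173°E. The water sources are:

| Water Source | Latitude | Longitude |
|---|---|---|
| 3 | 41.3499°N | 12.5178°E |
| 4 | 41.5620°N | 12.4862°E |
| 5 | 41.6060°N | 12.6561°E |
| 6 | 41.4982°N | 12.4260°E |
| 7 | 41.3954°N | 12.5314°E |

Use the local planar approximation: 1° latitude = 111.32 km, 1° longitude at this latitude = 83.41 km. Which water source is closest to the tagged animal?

Distances from 41.4404°N, 12.5173°E:
3: 10.0745 km
4: 13.7828 km
5: 21.7685 km
6: 9.9696 km
7: 5.1456 km
Minimum: 7 at 5.1456 km.

7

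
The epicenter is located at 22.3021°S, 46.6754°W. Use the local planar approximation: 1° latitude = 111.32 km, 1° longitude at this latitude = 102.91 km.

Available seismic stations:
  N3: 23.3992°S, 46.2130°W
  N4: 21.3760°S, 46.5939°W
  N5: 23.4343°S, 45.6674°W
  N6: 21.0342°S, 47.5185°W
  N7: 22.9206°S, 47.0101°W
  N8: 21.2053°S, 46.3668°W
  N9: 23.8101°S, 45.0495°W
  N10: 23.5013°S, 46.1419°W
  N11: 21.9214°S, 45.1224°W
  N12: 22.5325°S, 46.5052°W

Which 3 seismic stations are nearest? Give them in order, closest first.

Distances from 22.3021°S, 46.6754°W:
N3: √((-1.0971·111.32)² + (0.4624·102.91)²) = √(14915.534653 + 2264.387805) = 131.0722 km
N4: √((0.9261·111.32)² + (0.0815·102.91)²) = √(10628.259845 + 70.344537) = 103.4341 km
N5: √((-1.1322·111.32)² + (1.0080·102.91)²) = √(15885.200341 + 10760.593380) = 163.2354 km
N6: √((1.2679·111.32)² + (-0.8431·102.91)²) = √(19921.241439 + 7527.891224) = 165.6778 km
N7: √((-0.6185·111.32)² + (-0.3347·102.91)²) = √(4740.518036 + 1186.387552) = 76.9864 km
N8: √((1.0968·111.32)² + (0.3086·102.91)²) = √(14907.378517 + 1008.572215) = 126.1584 km
N9: √((-1.5080·111.32)² + (1.6259·102.91)²) = √(28180.524915 + 27996.440524) = 237.0168 km
N10: √((-1.1992·111.32)² + (0.5335·102.91)²) = √(17820.900074 + 3014.282859) = 144.3440 km
N11: √((0.3807·111.32)² + (1.5530·102.91)²) = √(1796.024054 + 25542.186278) = 165.3427 km
N12: √((-0.2304·111.32)² + (0.1702·102.91)²) = √(657.826470 + 306.785104) = 31.0582 km
Sorted: N12 (31.0582 km) < N7 (76.9864 km) < N4 (103.4341 km) < N8 (126.1584 km) < N3 (131.0722 km) < …

N12, N7, N4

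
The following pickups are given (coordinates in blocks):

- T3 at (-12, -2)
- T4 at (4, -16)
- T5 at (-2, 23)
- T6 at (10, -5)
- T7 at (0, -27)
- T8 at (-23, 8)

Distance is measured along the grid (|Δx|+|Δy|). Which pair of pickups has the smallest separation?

Pairwise distances:
T3–T4: 30 blocks
T3–T5: 35 blocks
T3–T6: 25 blocks
T3–T7: 37 blocks
T3–T8: 21 blocks
T4–T5: 45 blocks
T4–T6: 17 blocks
T4–T7: 15 blocks
T4–T8: 51 blocks
T5–T6: 40 blocks
T5–T7: 52 blocks
T5–T8: 36 blocks
T6–T7: 32 blocks
T6–T8: 46 blocks
T7–T8: 58 blocks
Closest pair: T4–T7 at 15 blocks.

T4 and T7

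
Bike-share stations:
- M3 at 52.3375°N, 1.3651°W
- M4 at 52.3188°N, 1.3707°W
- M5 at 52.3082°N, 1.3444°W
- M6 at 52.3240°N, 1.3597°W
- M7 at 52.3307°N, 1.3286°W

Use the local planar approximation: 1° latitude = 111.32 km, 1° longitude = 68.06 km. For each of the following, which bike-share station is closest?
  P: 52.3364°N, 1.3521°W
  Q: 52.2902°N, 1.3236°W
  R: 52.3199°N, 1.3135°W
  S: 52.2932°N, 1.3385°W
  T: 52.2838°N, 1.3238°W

P at 52.3364°N, 1.3521°W:
  M3: √((0.0011·111.32)² + (-0.0130·68.06)²) = √(0.014994 + 0.782836) = 0.8932 km
  M4: √((-0.0176·111.32)² + (-0.0186·68.06)²) = √(3.838590 + 1.602543) = 2.3326 km
  M5: √((-0.0282·111.32)² + (0.0077·68.06)²) = √(9.854727 + 0.274641) = 3.1827 km
  M6: √((-0.0124·111.32)² + (-0.0076·68.06)²) = √(1.905416 + 0.267554) = 1.4741 km
  M7: √((-0.0057·111.32)² + (0.0235·68.06)²) = √(0.402621 + 2.558112) = 1.7207 km
  → nearest: M3 (0.8932 km)
Q at 52.2902°N, 1.3236°W:
  M3: √((0.0473·111.32)² + (-0.0415·68.06)²) = √(27.724816 + 7.977744) = 5.9752 km
  M4: √((0.0286·111.32)² + (-0.0471·68.06)²) = √(10.136277 + 10.276038) = 4.5180 km
  M5: √((0.0180·111.32)² + (-0.0208·68.06)²) = √(4.015054 + 2.004059) = 2.4534 km
  M6: √((0.0338·111.32)² + (-0.0361·68.06)²) = √(14.157279 + 6.036682) = 4.4938 km
  M7: √((0.0405·111.32)² + (-0.0050·68.06)²) = √(20.326212 + 0.115804) = 4.5213 km
  → nearest: M5 (2.4534 km)
R at 52.3199°N, 1.3135°W:
  M3: √((0.0176·111.32)² + (-0.0516·68.06)²) = √(3.838590 + 12.333414) = 4.0214 km
  M4: √((-0.0011·111.32)² + (-0.0572·68.06)²) = √(0.014994 + 15.155698) = 3.8950 km
  M5: √((-0.0117·111.32)² + (-0.0309·68.06)²) = √(1.696360 + 4.422836) = 2.4737 km
  M6: √((0.0041·111.32)² + (-0.0462·68.06)²) = √(0.208312 + 9.887075) = 3.1773 km
  M7: √((0.0108·111.32)² + (-0.0151·68.06)²) = √(1.445419 + 1.056180) = 1.5816 km
  → nearest: M7 (1.5816 km)
S at 52.2932°N, 1.3385°W:
  M3: √((0.0443·111.32)² + (-0.0266·68.06)²) = √(24.319456 + 3.277534) = 5.2533 km
  M4: √((0.0256·111.32)² + (-0.0322·68.06)²) = √(8.121314 + 4.802813) = 3.5950 km
  M5: √((0.0150·111.32)² + (-0.0059·68.06)²) = √(2.788232 + 0.161246) = 1.7174 km
  M6: √((0.0308·111.32)² + (-0.0212·68.06)²) = √(11.755682 + 2.081880) = 3.7199 km
  M7: √((0.0375·111.32)² + (0.0099·68.06)²) = √(17.426450 + 0.453998) = 4.2285 km
  → nearest: M5 (1.7174 km)
T at 52.2838°N, 1.3238°W:
  M3: √((0.0537·111.32)² + (-0.0413·68.06)²) = √(35.735097 + 7.901035) = 6.6058 km
  M4: √((0.0350·111.32)² + (-0.0469·68.06)²) = √(15.180374 + 10.188953) = 5.0368 km
  M5: √((0.0244·111.32)² + (-0.0206·68.06)²) = √(7.377786 + 1.965705) = 3.0567 km
  M6: √((0.0402·111.32)² + (-0.0359·68.06)²) = √(20.026198 + 5.969979) = 5.0986 km
  M7: √((0.0469·111.32)² + (-0.0048·68.06)²) = √(27.257880 + 0.106725) = 5.2311 km
  → nearest: M5 (3.0567 km)

P→M3; Q→M5; R→M7; S→M5; T→M5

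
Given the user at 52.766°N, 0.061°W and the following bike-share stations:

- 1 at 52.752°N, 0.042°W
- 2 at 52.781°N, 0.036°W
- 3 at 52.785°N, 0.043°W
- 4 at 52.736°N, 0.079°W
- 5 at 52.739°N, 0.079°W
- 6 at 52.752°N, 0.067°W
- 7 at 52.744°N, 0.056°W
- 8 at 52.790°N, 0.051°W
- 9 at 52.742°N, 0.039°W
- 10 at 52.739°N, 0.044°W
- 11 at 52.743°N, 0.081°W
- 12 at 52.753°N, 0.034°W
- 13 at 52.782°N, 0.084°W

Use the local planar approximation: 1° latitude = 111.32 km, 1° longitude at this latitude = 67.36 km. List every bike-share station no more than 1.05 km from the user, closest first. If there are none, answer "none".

Distances from 52.766°N, 0.061°W:
1: √((-0.014·111.32)² + (0.019·67.36)²) = √(2.42886 + 1.63799) = 2.017 km
2: √((0.015·111.32)² + (0.025·67.36)²) = √(2.78823 + 2.83586) = 2.372 km
3: √((0.019·111.32)² + (0.018·67.36)²) = √(4.47356 + 1.47011) = 2.438 km
4: √((-0.030·111.32)² + (-0.018·67.36)²) = √(11.15293 + 1.47011) = 3.553 km
5: √((-0.027·111.32)² + (-0.018·67.36)²) = √(9.03387 + 1.47011) = 3.241 km
6: √((-0.014·111.32)² + (-0.006·67.36)²) = √(2.42886 + 0.16335) = 1.610 km
7: √((-0.022·111.32)² + (0.005·67.36)²) = √(5.99780 + 0.11343) = 2.472 km
8: √((0.024·111.32)² + (0.010·67.36)²) = √(7.13787 + 0.45374) = 2.755 km
9: √((-0.024·111.32)² + (0.022·67.36)²) = √(7.13787 + 2.19609) = 3.055 km
10: √((-0.027·111.32)² + (0.017·67.36)²) = √(9.03387 + 1.31130) = 3.216 km
11: √((-0.023·111.32)² + (-0.020·67.36)²) = √(6.55544 + 1.81495) = 2.893 km
12: √((-0.013·111.32)² + (0.027·67.36)²) = √(2.09427 + 3.30774) = 2.324 km
13: √((0.016·111.32)² + (-0.023·67.36)²) = √(3.17239 + 2.40027) = 2.361 km
Threshold 1.05 km: none within range.

none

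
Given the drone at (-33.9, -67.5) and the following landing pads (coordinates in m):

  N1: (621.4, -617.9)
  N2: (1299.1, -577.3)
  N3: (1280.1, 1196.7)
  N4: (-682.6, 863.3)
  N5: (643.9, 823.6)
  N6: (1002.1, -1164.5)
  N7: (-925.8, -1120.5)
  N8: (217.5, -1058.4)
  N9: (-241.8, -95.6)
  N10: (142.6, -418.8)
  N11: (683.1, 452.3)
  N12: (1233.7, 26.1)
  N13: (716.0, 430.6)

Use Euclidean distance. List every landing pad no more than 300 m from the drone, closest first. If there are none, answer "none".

N9

Distances from (-33.9, -67.5):
N1: √((655.3)² + (-550.4)²) = √(429418.090 + 302940.160) = 855.8 m
N2: √((1333.0)² + (-509.8)²) = √(1776889.000 + 259896.040) = 1427.2 m
N3: √((1314.0)² + (1264.2)²) = √(1726596.000 + 1598201.640) = 1823.4 m
N4: √((-648.7)² + (930.8)²) = √(420811.690 + 866388.640) = 1134.5 m
N5: √((677.8)² + (891.1)²) = √(459412.840 + 794059.210) = 1119.6 m
N6: √((1036.0)² + (-1097.0)²) = √(1073296.000 + 1203409.000) = 1508.9 m
N7: √((-891.9)² + (-1053.0)²) = √(795485.610 + 1108809.000) = 1380.0 m
N8: √((251.4)² + (-990.9)²) = √(63201.960 + 981882.810) = 1022.3 m
N9: √((-207.9)² + (-28.1)²) = √(43222.410 + 789.610) = 209.8 m
N10: √((176.5)² + (-351.3)²) = √(31152.250 + 123411.690) = 393.1 m
N11: √((717.0)² + (519.8)²) = √(514089.000 + 270192.040) = 885.6 m
N12: √((1267.6)² + (93.6)²) = √(1606809.760 + 8760.960) = 1271.1 m
N13: √((749.9)² + (498.1)²) = √(562350.010 + 248103.610) = 900.3 m
Threshold 300 m: N9 (209.8 m) is within range.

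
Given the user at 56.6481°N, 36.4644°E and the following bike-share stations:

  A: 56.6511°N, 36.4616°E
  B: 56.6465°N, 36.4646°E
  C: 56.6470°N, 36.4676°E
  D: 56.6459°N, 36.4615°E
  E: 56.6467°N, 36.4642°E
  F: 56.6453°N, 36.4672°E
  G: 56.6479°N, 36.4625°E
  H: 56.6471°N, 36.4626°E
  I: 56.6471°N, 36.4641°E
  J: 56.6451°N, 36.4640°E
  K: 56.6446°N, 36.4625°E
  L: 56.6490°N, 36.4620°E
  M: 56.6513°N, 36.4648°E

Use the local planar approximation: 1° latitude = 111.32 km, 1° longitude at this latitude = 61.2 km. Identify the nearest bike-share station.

Distances from 56.6481°N, 36.4644°E:
A: √((0.0030·111.32)² + (-0.0028·61.2)²) = √(0.111529 + 0.029364) = 0.3754 km
B: √((-0.0016·111.32)² + (0.0002·61.2)²) = √(0.031724 + 0.000150) = 0.1785 km
C: √((-0.0011·111.32)² + (0.0032·61.2)²) = √(0.014994 + 0.038353) = 0.2310 km
D: √((-0.0022·111.32)² + (-0.0029·61.2)²) = √(0.059978 + 0.031499) = 0.3025 km
E: √((-0.0014·111.32)² + (-0.0002·61.2)²) = √(0.024289 + 0.000150) = 0.1563 km
F: √((-0.0028·111.32)² + (0.0028·61.2)²) = √(0.097154 + 0.029364) = 0.3557 km
G: √((-0.0002·111.32)² + (-0.0019·61.2)²) = √(0.000496 + 0.013521) = 0.1184 km
H: √((-0.0010·111.32)² + (-0.0018·61.2)²) = √(0.012392 + 0.012135) = 0.1566 km
I: √((-0.0010·111.32)² + (-0.0003·61.2)²) = √(0.012392 + 0.000337) = 0.1128 km
J: √((-0.0030·111.32)² + (-0.0004·61.2)²) = √(0.111529 + 0.000599) = 0.3349 km
K: √((-0.0035·111.32)² + (-0.0019·61.2)²) = √(0.151804 + 0.013521) = 0.4066 km
L: √((0.0009·111.32)² + (-0.0024·61.2)²) = √(0.010038 + 0.021574) = 0.1778 km
M: √((0.0032·111.32)² + (0.0004·61.2)²) = √(0.126896 + 0.000599) = 0.3571 km
Minimum: I at 0.1128 km.

I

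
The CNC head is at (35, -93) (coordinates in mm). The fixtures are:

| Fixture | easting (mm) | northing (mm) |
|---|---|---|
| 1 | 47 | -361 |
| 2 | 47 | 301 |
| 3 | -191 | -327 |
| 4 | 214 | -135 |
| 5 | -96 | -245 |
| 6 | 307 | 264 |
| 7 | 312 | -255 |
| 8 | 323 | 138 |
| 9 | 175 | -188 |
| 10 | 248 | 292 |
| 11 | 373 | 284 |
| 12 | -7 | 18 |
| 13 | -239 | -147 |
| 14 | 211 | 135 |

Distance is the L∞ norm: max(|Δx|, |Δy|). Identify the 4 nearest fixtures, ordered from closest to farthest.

12, 9, 5, 4

Distances from (35, -93):
1: max(|12|, |-268|) = 268 mm
2: max(|12|, |394|) = 394 mm
3: max(|-226|, |-234|) = 234 mm
4: max(|179|, |-42|) = 179 mm
5: max(|-131|, |-152|) = 152 mm
6: max(|272|, |357|) = 357 mm
7: max(|277|, |-162|) = 277 mm
8: max(|288|, |231|) = 288 mm
9: max(|140|, |-95|) = 140 mm
10: max(|213|, |385|) = 385 mm
11: max(|338|, |377|) = 377 mm
12: max(|-42|, |111|) = 111 mm
13: max(|-274|, |-54|) = 274 mm
14: max(|176|, |228|) = 228 mm
Sorted: 12 (111 mm) < 9 (140 mm) < 5 (152 mm) < 4 (179 mm) < 14 (228 mm) < 3 (234 mm) < …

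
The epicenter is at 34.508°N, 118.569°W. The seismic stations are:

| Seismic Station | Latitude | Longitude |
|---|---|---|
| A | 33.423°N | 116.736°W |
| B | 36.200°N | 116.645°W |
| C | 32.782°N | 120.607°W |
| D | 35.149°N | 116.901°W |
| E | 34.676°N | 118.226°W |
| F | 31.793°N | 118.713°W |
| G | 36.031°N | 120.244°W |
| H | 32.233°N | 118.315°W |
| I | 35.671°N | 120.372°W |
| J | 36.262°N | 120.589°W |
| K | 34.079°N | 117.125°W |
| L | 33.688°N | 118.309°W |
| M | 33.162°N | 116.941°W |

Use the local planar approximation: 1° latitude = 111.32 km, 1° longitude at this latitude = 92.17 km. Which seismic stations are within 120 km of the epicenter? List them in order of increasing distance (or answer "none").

Distances from 34.508°N, 118.569°W:
A: √((-1.085·111.32)² + (1.833·92.17)²) = √(14588.33984 + 28543.29492) = 207.682 km
B: √((1.692·111.32)² + (1.924·92.17)²) = √(35477.01836 + 31447.73060) = 258.698 km
C: √((-1.726·111.32)² + (-2.038·92.17)²) = √(36917.13401 + 35284.78978) = 268.704 km
D: √((0.641·111.32)² + (1.668·92.17)²) = √(5091.69586 + 23635.85231) = 169.492 km
E: √((0.168·111.32)² + (0.343·92.17)²) = √(349.75583 + 999.46460) = 36.732 km
F: √((-2.715·111.32)² + (-0.144·92.17)²) = √(91345.26986 + 176.15873) = 302.525 km
G: √((1.523·111.32)² + (-1.675·92.17)²) = √(28743.93367 + 23834.65103) = 229.300 km
H: √((-2.275·111.32)² + (0.254·92.17)²) = √(64137.08201 + 548.08335) = 254.333 km
I: √((1.163·111.32)² + (-1.803·92.17)²) = √(16761.22765 + 27616.62663) = 210.661 km
J: √((1.754·111.32)² + (-2.020·92.17)²) = √(38124.62437 + 34664.25844) = 269.794 km
K: √((-0.429·111.32)² + (1.444·92.17)²) = √(2280.66228 + 17713.87442) = 141.402 km
L: √((-0.820·111.32)² + (0.260·92.17)²) = √(8332.47655 + 574.28288) = 94.376 km
M: √((-1.346·111.32)² + (1.628·92.17)²) = √(22451.04266 + 22515.83078) = 212.054 km
Threshold 120 km: E (36.732 km), L (94.376 km) are within range.

E, L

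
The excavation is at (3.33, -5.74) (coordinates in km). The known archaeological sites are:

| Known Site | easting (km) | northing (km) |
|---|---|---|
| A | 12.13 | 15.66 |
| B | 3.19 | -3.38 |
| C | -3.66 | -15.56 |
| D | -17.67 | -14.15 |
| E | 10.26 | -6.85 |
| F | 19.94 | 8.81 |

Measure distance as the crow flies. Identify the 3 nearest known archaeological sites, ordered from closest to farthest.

Distances from (3.33, -5.74):
A: √((8.80)² + (21.40)²) = √(77.4400 + 457.9600) = 23.14 km
B: √((-0.14)² + (2.36)²) = √(0.0196 + 5.5696) = 2.36 km
C: √((-6.99)² + (-9.82)²) = √(48.8601 + 96.4324) = 12.05 km
D: √((-21.00)² + (-8.41)²) = √(441.0000 + 70.7281) = 22.62 km
E: √((6.93)² + (-1.11)²) = √(48.0249 + 1.2321) = 7.02 km
F: √((16.61)² + (14.55)²) = √(275.8921 + 211.7025) = 22.08 km
Sorted: B (2.36 km) < E (7.02 km) < C (12.05 km) < F (22.08 km) < D (22.62 km) < …

B, E, C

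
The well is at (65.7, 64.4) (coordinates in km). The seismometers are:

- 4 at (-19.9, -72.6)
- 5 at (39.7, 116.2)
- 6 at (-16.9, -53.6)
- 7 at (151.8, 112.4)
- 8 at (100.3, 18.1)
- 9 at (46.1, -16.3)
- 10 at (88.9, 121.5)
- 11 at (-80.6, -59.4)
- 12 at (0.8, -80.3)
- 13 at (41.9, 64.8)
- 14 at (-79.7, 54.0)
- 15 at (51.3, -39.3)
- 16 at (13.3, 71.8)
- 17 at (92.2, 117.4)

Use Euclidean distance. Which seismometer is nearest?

Distances from (65.7, 64.4):
4: √((-85.6)² + (-137.0)²) = √(7327.360 + 18769.000) = 161.5 km
5: √((-26.0)² + (51.8)²) = √(676.000 + 2683.240) = 58.0 km
6: √((-82.6)² + (-118.0)²) = √(6822.760 + 13924.000) = 144.0 km
7: √((86.1)² + (48.0)²) = √(7413.210 + 2304.000) = 98.6 km
8: √((34.6)² + (-46.3)²) = √(1197.160 + 2143.690) = 57.8 km
9: √((-19.6)² + (-80.7)²) = √(384.160 + 6512.490) = 83.0 km
10: √((23.2)² + (57.1)²) = √(538.240 + 3260.410) = 61.6 km
11: √((-146.3)² + (-123.8)²) = √(21403.690 + 15326.440) = 191.7 km
12: √((-64.9)² + (-144.7)²) = √(4212.010 + 20938.090) = 158.6 km
13: √((-23.8)² + (0.4)²) = √(566.440 + 0.160) = 23.8 km
14: √((-145.4)² + (-10.4)²) = √(21141.160 + 108.160) = 145.8 km
15: √((-14.4)² + (-103.7)²) = √(207.360 + 10753.690) = 104.7 km
16: √((-52.4)² + (7.4)²) = √(2745.760 + 54.760) = 52.9 km
17: √((26.5)² + (53.0)²) = √(702.250 + 2809.000) = 59.3 km
Minimum: 13 at 23.8 km.

13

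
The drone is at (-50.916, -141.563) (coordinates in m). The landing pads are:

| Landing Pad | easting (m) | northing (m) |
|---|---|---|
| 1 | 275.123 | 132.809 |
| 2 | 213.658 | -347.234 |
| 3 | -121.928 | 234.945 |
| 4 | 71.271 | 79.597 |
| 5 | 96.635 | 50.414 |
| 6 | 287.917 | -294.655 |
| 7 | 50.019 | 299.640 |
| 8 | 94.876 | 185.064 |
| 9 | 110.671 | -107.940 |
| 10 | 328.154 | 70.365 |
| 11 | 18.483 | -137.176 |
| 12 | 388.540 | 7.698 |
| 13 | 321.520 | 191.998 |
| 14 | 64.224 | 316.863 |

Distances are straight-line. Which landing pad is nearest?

Distances from (-50.916, -141.563):
1: 426.124 m
2: 335.112 m
3: 383.146 m
4: 252.669 m
5: 242.129 m
6: 371.813 m
7: 452.601 m
8: 357.688 m
9: 165.048 m
10: 434.290 m
11: 69.538 m
12: 464.113 m
13: 499.972 m
14: 472.664 m
Minimum: 11 at 69.538 m.

11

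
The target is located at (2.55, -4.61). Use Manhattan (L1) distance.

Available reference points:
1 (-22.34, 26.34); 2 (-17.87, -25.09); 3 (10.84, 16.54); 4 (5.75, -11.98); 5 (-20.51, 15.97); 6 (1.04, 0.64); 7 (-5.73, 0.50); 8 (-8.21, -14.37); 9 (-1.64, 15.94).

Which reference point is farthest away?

Distances from (2.55, -4.61):
1: |-24.89| + |30.95| = 24.89 + 30.95 = 55.84
2: |-20.42| + |-20.48| = 20.42 + 20.48 = 40.90
3: |8.29| + |21.15| = 8.29 + 21.15 = 29.44
4: |3.20| + |-7.37| = 3.20 + 7.37 = 10.57
5: |-23.06| + |20.58| = 23.06 + 20.58 = 43.64
6: |-1.51| + |5.25| = 1.51 + 5.25 = 6.76
7: |-8.28| + |5.11| = 8.28 + 5.11 = 13.39
8: |-10.76| + |-9.76| = 10.76 + 9.76 = 20.52
9: |-4.19| + |20.55| = 4.19 + 20.55 = 24.74
Maximum: 1 at 55.84.

1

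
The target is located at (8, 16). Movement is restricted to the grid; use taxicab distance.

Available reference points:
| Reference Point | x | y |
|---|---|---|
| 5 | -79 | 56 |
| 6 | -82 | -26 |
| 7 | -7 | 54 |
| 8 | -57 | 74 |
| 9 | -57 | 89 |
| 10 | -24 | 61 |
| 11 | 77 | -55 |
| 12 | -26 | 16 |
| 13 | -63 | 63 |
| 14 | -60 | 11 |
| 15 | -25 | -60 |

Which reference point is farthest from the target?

Distances from (8, 16):
5: |-87| + |40| = 87 + 40 = 127
6: |-90| + |-42| = 90 + 42 = 132
7: |-15| + |38| = 15 + 38 = 53
8: |-65| + |58| = 65 + 58 = 123
9: |-65| + |73| = 65 + 73 = 138
10: |-32| + |45| = 32 + 45 = 77
11: |69| + |-71| = 69 + 71 = 140
12: |-34| + |0| = 34 + 0 = 34
13: |-71| + |47| = 71 + 47 = 118
14: |-68| + |-5| = 68 + 5 = 73
15: |-33| + |-76| = 33 + 76 = 109
Maximum: 11 at 140.

11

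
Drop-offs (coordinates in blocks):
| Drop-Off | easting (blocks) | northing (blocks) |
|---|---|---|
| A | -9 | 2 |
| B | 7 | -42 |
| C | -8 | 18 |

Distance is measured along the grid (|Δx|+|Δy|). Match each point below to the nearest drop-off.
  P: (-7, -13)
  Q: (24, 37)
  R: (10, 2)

P→A; Q→C; R→A

P at (-7, -13):
  A: |-2| + |15| = 2 + 15 = 17 blocks
  B: |14| + |-29| = 14 + 29 = 43 blocks
  C: |-1| + |31| = 1 + 31 = 32 blocks
  → nearest: A (17 blocks)
Q at (24, 37):
  A: |-33| + |-35| = 33 + 35 = 68 blocks
  B: |-17| + |-79| = 17 + 79 = 96 blocks
  C: |-32| + |-19| = 32 + 19 = 51 blocks
  → nearest: C (51 blocks)
R at (10, 2):
  A: |-19| + |0| = 19 + 0 = 19 blocks
  B: |-3| + |-44| = 3 + 44 = 47 blocks
  C: |-18| + |16| = 18 + 16 = 34 blocks
  → nearest: A (19 blocks)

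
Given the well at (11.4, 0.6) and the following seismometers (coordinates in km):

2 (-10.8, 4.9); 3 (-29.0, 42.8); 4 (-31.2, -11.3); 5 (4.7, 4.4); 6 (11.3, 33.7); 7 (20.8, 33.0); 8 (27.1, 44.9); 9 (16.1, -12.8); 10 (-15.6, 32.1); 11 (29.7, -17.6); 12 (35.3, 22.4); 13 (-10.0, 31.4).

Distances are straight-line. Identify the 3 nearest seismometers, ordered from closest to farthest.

Distances from (11.4, 0.6):
2: √((-22.2)² + (4.3)²) = √(492.840 + 18.490) = 22.6 km
3: √((-40.4)² + (42.2)²) = √(1632.160 + 1780.840) = 58.4 km
4: √((-42.6)² + (-11.9)²) = √(1814.760 + 141.610) = 44.2 km
5: √((-6.7)² + (3.8)²) = √(44.890 + 14.440) = 7.7 km
6: √((-0.1)² + (33.1)²) = √(0.010 + 1095.610) = 33.1 km
7: √((9.4)² + (32.4)²) = √(88.360 + 1049.760) = 33.7 km
8: √((15.7)² + (44.3)²) = √(246.490 + 1962.490) = 47.0 km
9: √((4.7)² + (-13.4)²) = √(22.090 + 179.560) = 14.2 km
10: √((-27.0)² + (31.5)²) = √(729.000 + 992.250) = 41.5 km
11: √((18.3)² + (-18.2)²) = √(334.890 + 331.240) = 25.8 km
12: √((23.9)² + (21.8)²) = √(571.210 + 475.240) = 32.3 km
13: √((-21.4)² + (30.8)²) = √(457.960 + 948.640) = 37.5 km
Sorted: 5 (7.7 km) < 9 (14.2 km) < 2 (22.6 km) < 11 (25.8 km) < 12 (32.3 km) < …

5, 9, 2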